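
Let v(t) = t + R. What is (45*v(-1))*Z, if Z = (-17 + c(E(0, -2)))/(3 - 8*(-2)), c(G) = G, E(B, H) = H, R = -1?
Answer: 90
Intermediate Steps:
v(t) = -1 + t (v(t) = t - 1 = -1 + t)
Z = -1 (Z = (-17 - 2)/(3 - 8*(-2)) = -19/(3 + 16) = -19/19 = -19*1/19 = -1)
(45*v(-1))*Z = (45*(-1 - 1))*(-1) = (45*(-2))*(-1) = -90*(-1) = 90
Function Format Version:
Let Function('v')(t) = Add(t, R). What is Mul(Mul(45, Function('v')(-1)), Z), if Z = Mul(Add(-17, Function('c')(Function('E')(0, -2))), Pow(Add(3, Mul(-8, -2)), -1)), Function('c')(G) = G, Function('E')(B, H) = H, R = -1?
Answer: 90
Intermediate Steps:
Function('v')(t) = Add(-1, t) (Function('v')(t) = Add(t, -1) = Add(-1, t))
Z = -1 (Z = Mul(Add(-17, -2), Pow(Add(3, Mul(-8, -2)), -1)) = Mul(-19, Pow(Add(3, 16), -1)) = Mul(-19, Pow(19, -1)) = Mul(-19, Rational(1, 19)) = -1)
Mul(Mul(45, Function('v')(-1)), Z) = Mul(Mul(45, Add(-1, -1)), -1) = Mul(Mul(45, -2), -1) = Mul(-90, -1) = 90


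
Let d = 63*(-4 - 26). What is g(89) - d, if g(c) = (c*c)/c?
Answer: 1979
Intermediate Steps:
g(c) = c (g(c) = c**2/c = c)
d = -1890 (d = 63*(-30) = -1890)
g(89) - d = 89 - 1*(-1890) = 89 + 1890 = 1979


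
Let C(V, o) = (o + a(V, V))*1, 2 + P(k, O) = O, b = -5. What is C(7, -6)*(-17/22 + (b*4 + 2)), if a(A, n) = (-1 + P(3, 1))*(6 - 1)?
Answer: 3304/11 ≈ 300.36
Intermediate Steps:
P(k, O) = -2 + O
a(A, n) = -10 (a(A, n) = (-1 + (-2 + 1))*(6 - 1) = (-1 - 1)*5 = -2*5 = -10)
C(V, o) = -10 + o (C(V, o) = (o - 10)*1 = (-10 + o)*1 = -10 + o)
C(7, -6)*(-17/22 + (b*4 + 2)) = (-10 - 6)*(-17/22 + (-5*4 + 2)) = -16*(-17*1/22 + (-20 + 2)) = -16*(-17/22 - 18) = -16*(-413/22) = 3304/11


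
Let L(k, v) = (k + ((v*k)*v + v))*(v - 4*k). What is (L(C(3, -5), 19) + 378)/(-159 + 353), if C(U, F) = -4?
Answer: -49637/194 ≈ -255.86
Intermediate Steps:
L(k, v) = (v - 4*k)*(k + v + k*v²) (L(k, v) = (k + ((k*v)*v + v))*(v - 4*k) = (k + (k*v² + v))*(v - 4*k) = (k + (v + k*v²))*(v - 4*k) = (k + v + k*v²)*(v - 4*k) = (v - 4*k)*(k + v + k*v²))
(L(C(3, -5), 19) + 378)/(-159 + 353) = ((19² - 4*(-4)² - 4*19³ - 4*(-4)²*19² - 3*(-4)*19) + 378)/(-159 + 353) = ((361 - 4*16 - 4*6859 - 4*16*361 + 228) + 378)/194 = ((361 - 64 - 27436 - 23104 + 228) + 378)*(1/194) = (-50015 + 378)*(1/194) = -49637*1/194 = -49637/194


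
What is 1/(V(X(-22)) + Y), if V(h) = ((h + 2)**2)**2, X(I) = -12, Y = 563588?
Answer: 1/573588 ≈ 1.7434e-6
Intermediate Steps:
V(h) = (2 + h)**4 (V(h) = ((2 + h)**2)**2 = (2 + h)**4)
1/(V(X(-22)) + Y) = 1/((2 - 12)**4 + 563588) = 1/((-10)**4 + 563588) = 1/(10000 + 563588) = 1/573588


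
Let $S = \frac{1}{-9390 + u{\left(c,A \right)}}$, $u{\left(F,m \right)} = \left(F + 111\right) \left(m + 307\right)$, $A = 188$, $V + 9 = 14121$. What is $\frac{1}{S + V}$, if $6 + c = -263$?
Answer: $\frac{87600}{1236211199} \approx 7.0862 \cdot 10^{-5}$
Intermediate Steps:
$c = -269$ ($c = -6 - 263 = -269$)
$V = 14112$ ($V = -9 + 14121 = 14112$)
$u{\left(F,m \right)} = \left(111 + F\right) \left(307 + m\right)$
$S = - \frac{1}{87600}$ ($S = \frac{1}{-9390 + \left(34077 + 111 \cdot 188 + 307 \left(-269\right) - 50572\right)} = \frac{1}{-9390 + \left(34077 + 20868 - 82583 - 50572\right)} = \frac{1}{-9390 - 78210} = \frac{1}{-87600} = - \frac{1}{87600} \approx -1.1416 \cdot 10^{-5}$)
$\frac{1}{S + V} = \frac{1}{- \frac{1}{87600} + 14112} = \frac{1}{\frac{1236211199}{87600}} = \frac{87600}{1236211199}$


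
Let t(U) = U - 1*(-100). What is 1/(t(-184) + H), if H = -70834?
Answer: -1/70918 ≈ -1.4101e-5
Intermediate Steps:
t(U) = 100 + U (t(U) = U + 100 = 100 + U)
1/(t(-184) + H) = 1/((100 - 184) - 70834) = 1/(-84 - 70834) = 1/(-70918) = -1/70918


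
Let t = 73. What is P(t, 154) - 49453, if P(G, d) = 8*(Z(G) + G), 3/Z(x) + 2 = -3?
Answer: -244369/5 ≈ -48874.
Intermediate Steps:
Z(x) = -⅗ (Z(x) = 3/(-2 - 3) = 3/(-5) = 3*(-⅕) = -⅗)
P(G, d) = -24/5 + 8*G (P(G, d) = 8*(-⅗ + G) = -24/5 + 8*G)
P(t, 154) - 49453 = (-24/5 + 8*73) - 49453 = (-24/5 + 584) - 49453 = 2896/5 - 49453 = -244369/5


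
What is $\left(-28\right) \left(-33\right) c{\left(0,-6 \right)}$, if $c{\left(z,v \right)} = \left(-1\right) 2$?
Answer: $-1848$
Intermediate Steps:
$c{\left(z,v \right)} = -2$
$\left(-28\right) \left(-33\right) c{\left(0,-6 \right)} = \left(-28\right) \left(-33\right) \left(-2\right) = 924 \left(-2\right) = -1848$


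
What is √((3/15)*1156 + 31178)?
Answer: √785230/5 ≈ 177.23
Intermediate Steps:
√((3/15)*1156 + 31178) = √((3*(1/15))*1156 + 31178) = √((⅕)*1156 + 31178) = √(1156/5 + 31178) = √(157046/5) = √785230/5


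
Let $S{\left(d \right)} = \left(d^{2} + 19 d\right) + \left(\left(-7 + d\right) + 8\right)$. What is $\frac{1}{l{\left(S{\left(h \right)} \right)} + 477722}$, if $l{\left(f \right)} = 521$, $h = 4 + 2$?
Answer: $\frac{1}{478243} \approx 2.091 \cdot 10^{-6}$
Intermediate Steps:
$h = 6$
$S{\left(d \right)} = 1 + d^{2} + 20 d$ ($S{\left(d \right)} = \left(d^{2} + 19 d\right) + \left(1 + d\right) = 1 + d^{2} + 20 d$)
$\frac{1}{l{\left(S{\left(h \right)} \right)} + 477722} = \frac{1}{521 + 477722} = \frac{1}{478243}$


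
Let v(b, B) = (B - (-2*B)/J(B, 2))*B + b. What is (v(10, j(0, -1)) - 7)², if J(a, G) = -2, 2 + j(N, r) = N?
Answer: 9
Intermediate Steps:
j(N, r) = -2 + N
v(b, B) = b (v(b, B) = (B - (-2*B)/(-2))*B + b = (B - (-2*B)*(-1)/2)*B + b = (B - B)*B + b = 0*B + b = 0 + b = b)
(v(10, j(0, -1)) - 7)² = (10 - 7)² = 3² = 9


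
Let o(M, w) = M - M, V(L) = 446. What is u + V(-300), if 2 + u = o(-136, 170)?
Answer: 444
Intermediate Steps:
o(M, w) = 0
u = -2 (u = -2 + 0 = -2)
u + V(-300) = -2 + 446 = 444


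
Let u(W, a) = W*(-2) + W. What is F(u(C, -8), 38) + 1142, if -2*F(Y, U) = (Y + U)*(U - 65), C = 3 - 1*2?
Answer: 3283/2 ≈ 1641.5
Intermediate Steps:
C = 1 (C = 3 - 2 = 1)
u(W, a) = -W (u(W, a) = -2*W + W = -W)
F(Y, U) = -(-65 + U)*(U + Y)/2 (F(Y, U) = -(Y + U)*(U - 65)/2 = -(U + Y)*(-65 + U)/2 = -(-65 + U)*(U + Y)/2)
F(u(C, -8), 38) + 1142 = (-½*38² + (65/2)*38 + 65*(-1*1)/2 - ½*38*(-1*1)) + 1142 = (-½*1444 + 1235 + (65/2)*(-1) - ½*38*(-1)) + 1142 = (-722 + 1235 - 65/2 + 19) + 1142 = 999/2 + 1142 = 3283/2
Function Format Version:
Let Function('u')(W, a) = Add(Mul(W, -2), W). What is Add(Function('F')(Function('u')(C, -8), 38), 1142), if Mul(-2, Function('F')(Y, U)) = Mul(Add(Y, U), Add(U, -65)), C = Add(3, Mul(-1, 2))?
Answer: Rational(3283, 2) ≈ 1641.5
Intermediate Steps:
C = 1 (C = Add(3, -2) = 1)
Function('u')(W, a) = Mul(-1, W) (Function('u')(W, a) = Add(Mul(-2, W), W) = Mul(-1, W))
Function('F')(Y, U) = Mul(Rational(-1, 2), Add(-65, U), Add(U, Y)) (Function('F')(Y, U) = Mul(Rational(-1, 2), Mul(Add(Y, U), Add(U, -65))) = Mul(Rational(-1, 2), Mul(Add(U, Y), Add(-65, U))) = Mul(Rational(-1, 2), Mul(Add(-65, U), Add(U, Y))) = Mul(Rational(-1, 2), Add(-65, U), Add(U, Y)))
Add(Function('F')(Function('u')(C, -8), 38), 1142) = Add(Add(Mul(Rational(-1, 2), Pow(38, 2)), Mul(Rational(65, 2), 38), Mul(Rational(65, 2), Mul(-1, 1)), Mul(Rational(-1, 2), 38, Mul(-1, 1))), 1142) = Add(Add(Mul(Rational(-1, 2), 1444), 1235, Mul(Rational(65, 2), -1), Mul(Rational(-1, 2), 38, -1)), 1142) = Add(Add(-722, 1235, Rational(-65, 2), 19), 1142) = Add(Rational(999, 2), 1142) = Rational(3283, 2)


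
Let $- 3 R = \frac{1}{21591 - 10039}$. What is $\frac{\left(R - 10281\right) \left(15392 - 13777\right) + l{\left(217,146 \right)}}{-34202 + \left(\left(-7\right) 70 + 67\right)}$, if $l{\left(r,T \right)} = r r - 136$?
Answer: $\frac{30199716373}{63156000} \approx 478.18$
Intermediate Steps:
$l{\left(r,T \right)} = -136 + r^{2}$ ($l{\left(r,T \right)} = r^{2} - 136 = -136 + r^{2}$)
$R = - \frac{1}{34656}$ ($R = - \frac{1}{3 \left(21591 - 10039\right)} = - \frac{1}{3 \cdot 11552} = \left(- \frac{1}{3}\right) \frac{1}{11552} = - \frac{1}{34656} \approx -2.8855 \cdot 10^{-5}$)
$\frac{\left(R - 10281\right) \left(15392 - 13777\right) + l{\left(217,146 \right)}}{-34202 + \left(\left(-7\right) 70 + 67\right)} = \frac{\left(- \frac{1}{34656} - 10281\right) \left(15392 - 13777\right) - \left(136 - 217^{2}\right)}{-34202 + \left(\left(-7\right) 70 + 67\right)} = \frac{\left(- \frac{356298337}{34656}\right) 1615 + \left(-136 + 47089\right)}{-34202 + \left(-490 + 67\right)} = \frac{- \frac{30285358645}{1824} + 46953}{-34202 - 423} = - \frac{30199716373}{1824 \left(-34625\right)} = \left(- \frac{30199716373}{1824}\right) \left(- \frac{1}{34625}\right) = \frac{30199716373}{63156000}$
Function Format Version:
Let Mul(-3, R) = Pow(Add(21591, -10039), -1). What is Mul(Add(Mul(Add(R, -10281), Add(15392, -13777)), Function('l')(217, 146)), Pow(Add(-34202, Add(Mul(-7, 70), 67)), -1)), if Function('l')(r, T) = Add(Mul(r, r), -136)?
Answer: Rational(30199716373, 63156000) ≈ 478.18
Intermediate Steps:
Function('l')(r, T) = Add(-136, Pow(r, 2)) (Function('l')(r, T) = Add(Pow(r, 2), -136) = Add(-136, Pow(r, 2)))
R = Rational(-1, 34656) (R = Mul(Rational(-1, 3), Pow(Add(21591, -10039), -1)) = Mul(Rational(-1, 3), Pow(11552, -1)) = Mul(Rational(-1, 3), Rational(1, 11552)) = Rational(-1, 34656) ≈ -2.8855e-5)
Mul(Add(Mul(Add(R, -10281), Add(15392, -13777)), Function('l')(217, 146)), Pow(Add(-34202, Add(Mul(-7, 70), 67)), -1)) = Mul(Add(Mul(Add(Rational(-1, 34656), -10281), Add(15392, -13777)), Add(-136, Pow(217, 2))), Pow(Add(-34202, Add(Mul(-7, 70), 67)), -1)) = Mul(Add(Mul(Rational(-356298337, 34656), 1615), Add(-136, 47089)), Pow(Add(-34202, Add(-490, 67)), -1)) = Mul(Add(Rational(-30285358645, 1824), 46953), Pow(Add(-34202, -423), -1)) = Mul(Rational(-30199716373, 1824), Pow(-34625, -1)) = Mul(Rational(-30199716373, 1824), Rational(-1, 34625)) = Rational(30199716373, 63156000)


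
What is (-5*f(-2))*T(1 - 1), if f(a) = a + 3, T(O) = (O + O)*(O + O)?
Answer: 0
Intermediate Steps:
T(O) = 4*O² (T(O) = (2*O)*(2*O) = 4*O²)
f(a) = 3 + a
(-5*f(-2))*T(1 - 1) = (-5*(3 - 2))*(4*(1 - 1)²) = (-5*1)*(4*0²) = -20*0 = -5*0 = 0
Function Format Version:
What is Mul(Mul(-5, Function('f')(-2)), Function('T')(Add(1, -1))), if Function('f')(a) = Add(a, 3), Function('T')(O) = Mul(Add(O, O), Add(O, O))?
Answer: 0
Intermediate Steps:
Function('T')(O) = Mul(4, Pow(O, 2)) (Function('T')(O) = Mul(Mul(2, O), Mul(2, O)) = Mul(4, Pow(O, 2)))
Function('f')(a) = Add(3, a)
Mul(Mul(-5, Function('f')(-2)), Function('T')(Add(1, -1))) = Mul(Mul(-5, Add(3, -2)), Mul(4, Pow(Add(1, -1), 2))) = Mul(Mul(-5, 1), Mul(4, Pow(0, 2))) = Mul(-5, Mul(4, 0)) = Mul(-5, 0) = 0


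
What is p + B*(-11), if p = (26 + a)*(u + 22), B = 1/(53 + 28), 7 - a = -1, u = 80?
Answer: 280897/81 ≈ 3467.9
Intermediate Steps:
a = 8 (a = 7 - 1*(-1) = 7 + 1 = 8)
B = 1/81 ≈ 0.012346
p = 3468 (p = (26 + 8)*(80 + 22) = 34*102 = 3468)
p + B*(-11) = 3468 + (1/81)*(-11) = 3468 - 11/81 = 280897/81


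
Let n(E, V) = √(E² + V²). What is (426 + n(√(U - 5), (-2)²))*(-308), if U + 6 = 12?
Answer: -131208 - 308*√17 ≈ -1.3248e+5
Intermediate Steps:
U = 6 (U = -6 + 12 = 6)
(426 + n(√(U - 5), (-2)²))*(-308) = (426 + √((√(6 - 5))² + ((-2)²)²))*(-308) = (426 + √((√1)² + 4²))*(-308) = (426 + √(1² + 16))*(-308) = (426 + √(1 + 16))*(-308) = (426 + √17)*(-308) = -131208 - 308*√17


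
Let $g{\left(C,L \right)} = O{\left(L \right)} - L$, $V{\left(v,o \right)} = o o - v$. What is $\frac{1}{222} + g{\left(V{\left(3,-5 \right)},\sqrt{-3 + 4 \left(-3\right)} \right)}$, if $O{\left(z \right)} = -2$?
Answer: $- \frac{443}{222} - i \sqrt{15} \approx -1.9955 - 3.873 i$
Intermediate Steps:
$V{\left(v,o \right)} = o^{2} - v$
$g{\left(C,L \right)} = -2 - L$
$\frac{1}{222} + g{\left(V{\left(3,-5 \right)},\sqrt{-3 + 4 \left(-3\right)} \right)} = \frac{1}{222} - \left(2 + \sqrt{-3 + 4 \left(-3\right)}\right) = \frac{1}{222} - \left(2 + \sqrt{-3 - 12}\right) = \frac{1}{222} - \left(2 + \sqrt{-15}\right) = \frac{1}{222} - \left(2 + i \sqrt{15}\right) = - \frac{443}{222} - i \sqrt{15}$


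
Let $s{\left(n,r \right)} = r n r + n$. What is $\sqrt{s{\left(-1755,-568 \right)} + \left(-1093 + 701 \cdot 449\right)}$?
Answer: $i \sqrt{565893219} \approx 23789.0 i$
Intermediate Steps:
$s{\left(n,r \right)} = n + n r^{2}$ ($s{\left(n,r \right)} = n r r + n = n r^{2} + n = n + n r^{2}$)
$\sqrt{s{\left(-1755,-568 \right)} + \left(-1093 + 701 \cdot 449\right)} = \sqrt{- 1755 \left(1 + \left(-568\right)^{2}\right) + \left(-1093 + 701 \cdot 449\right)} = \sqrt{- 1755 \left(1 + 322624\right) + \left(-1093 + 314749\right)} = \sqrt{\left(-1755\right) 322625 + 313656} = \sqrt{-566206875 + 313656} = \sqrt{-565893219} = i \sqrt{565893219}$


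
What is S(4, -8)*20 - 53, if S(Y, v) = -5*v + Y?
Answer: 827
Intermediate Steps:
S(Y, v) = Y - 5*v
S(4, -8)*20 - 53 = (4 - 5*(-8))*20 - 53 = (4 + 40)*20 - 53 = 44*20 - 53 = 880 - 53 = 827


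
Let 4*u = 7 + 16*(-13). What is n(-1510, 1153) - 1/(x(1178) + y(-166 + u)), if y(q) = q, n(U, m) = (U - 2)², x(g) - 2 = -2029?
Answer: 20513570116/8973 ≈ 2.2861e+6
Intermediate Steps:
x(g) = -2027 (x(g) = 2 - 2029 = -2027)
u = -201/4 (u = (7 + 16*(-13))/4 = (7 - 208)/4 = (¼)*(-201) = -201/4 ≈ -50.250)
n(U, m) = (-2 + U)²
n(-1510, 1153) - 1/(x(1178) + y(-166 + u)) = (-2 - 1510)² - 1/(-2027 + (-166 - 201/4)) = (-1512)² - 1/(-2027 - 865/4) = 2286144 - 1/(-8973/4) = 2286144 - 1*(-4/8973) = 2286144 + 4/8973 = 20513570116/8973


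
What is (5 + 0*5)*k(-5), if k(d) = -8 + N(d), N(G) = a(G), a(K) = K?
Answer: -65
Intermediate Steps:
N(G) = G
k(d) = -8 + d
(5 + 0*5)*k(-5) = (5 + 0*5)*(-8 - 5) = (5 + 0)*(-13) = 5*(-13) = -65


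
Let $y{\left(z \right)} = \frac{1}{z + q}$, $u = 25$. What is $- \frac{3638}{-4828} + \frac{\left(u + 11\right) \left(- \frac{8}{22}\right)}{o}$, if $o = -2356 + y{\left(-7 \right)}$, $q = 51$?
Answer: $\frac{11173733}{14720146} \approx 0.75908$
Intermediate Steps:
$y{\left(z \right)} = \frac{1}{51 + z}$ ($y{\left(z \right)} = \frac{1}{z + 51} = \frac{1}{51 + z}$)
$o = - \frac{103663}{44}$ ($o = -2356 + \frac{1}{51 - 7} = -2356 + \frac{1}{44} = - \frac{103663}{44} \approx -2356.0$)
$- \frac{3638}{-4828} + \frac{\left(u + 11\right) \left(- \frac{8}{22}\right)}{o} = - \frac{3638}{-4828} + \frac{\left(25 + 11\right) \left(- \frac{8}{22}\right)}{- \frac{103663}{44}} = \left(-3638\right) \left(- \frac{1}{4828}\right) + 36 \left(\left(-8\right) \frac{1}{22}\right) \left(- \frac{44}{103663}\right) = \frac{107}{142} + 36 \left(- \frac{4}{11}\right) \left(- \frac{44}{103663}\right) = \frac{107}{142} - - \frac{576}{103663} = \frac{107}{142} + \frac{576}{103663} = \frac{11173733}{14720146}$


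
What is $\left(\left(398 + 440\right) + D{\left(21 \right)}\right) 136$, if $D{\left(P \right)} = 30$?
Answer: $118048$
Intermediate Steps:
$\left(\left(398 + 440\right) + D{\left(21 \right)}\right) 136 = \left(\left(398 + 440\right) + 30\right) 136 = \left(838 + 30\right) 136 = 868 \cdot 136 = 118048$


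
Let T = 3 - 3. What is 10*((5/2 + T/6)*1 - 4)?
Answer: -15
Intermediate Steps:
T = 0
10*((5/2 + T/6)*1 - 4) = 10*((5/2 + 0/6)*1 - 4) = 10*((5*(1/2) + 0*(1/6))*1 - 4) = 10*((5/2 + 0)*1 - 4) = 10*((5/2)*1 - 4) = 10*(5/2 - 4) = 10*(-3/2) = -15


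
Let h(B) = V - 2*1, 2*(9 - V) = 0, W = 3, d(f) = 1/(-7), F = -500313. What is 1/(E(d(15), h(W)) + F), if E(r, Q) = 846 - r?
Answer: -7/3496268 ≈ -2.0021e-6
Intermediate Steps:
d(f) = -⅐
V = 9 (V = 9 - ½*0 = 9 + 0 = 9)
h(B) = 7 (h(B) = 9 - 2*1 = 9 - 2 = 7)
1/(E(d(15), h(W)) + F) = 1/((846 - 1*(-⅐)) - 500313) = 1/((846 + ⅐) - 500313) = 1/(5923/7 - 500313) = 1/(-3496268/7) = -7/3496268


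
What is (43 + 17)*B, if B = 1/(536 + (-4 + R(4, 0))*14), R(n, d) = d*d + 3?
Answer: 10/87 ≈ 0.11494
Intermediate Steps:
R(n, d) = 3 + d**2 (R(n, d) = d**2 + 3 = 3 + d**2)
B = 1/522 (B = 1/(536 + (-4 + (3 + 0**2))*14) = 1/(536 + (-4 + (3 + 0))*14) = 1/(536 + (-4 + 3)*14) = 1/(536 - 1*14) = 1/(536 - 14) = 1/522 ≈ 0.0019157)
(43 + 17)*B = (43 + 17)*(1/522) = 60*(1/522) = 10/87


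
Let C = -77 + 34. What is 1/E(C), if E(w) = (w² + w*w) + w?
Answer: 1/3655 ≈ 0.00027360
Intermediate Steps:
C = -43
E(w) = w + 2*w² (E(w) = (w² + w²) + w = 2*w² + w = w + 2*w²)
1/E(C) = 1/(-43*(1 + 2*(-43))) = 1/(-43*(1 - 86)) = 1/(-43*(-85)) = 1/3655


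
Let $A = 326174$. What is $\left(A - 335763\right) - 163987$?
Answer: $-173576$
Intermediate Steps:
$\left(A - 335763\right) - 163987 = \left(326174 - 335763\right) - 163987 = -9589 - 163987 = -173576$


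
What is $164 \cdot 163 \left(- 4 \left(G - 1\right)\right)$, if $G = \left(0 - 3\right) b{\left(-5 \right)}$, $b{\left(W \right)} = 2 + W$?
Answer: $-855424$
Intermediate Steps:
$G = 9$ ($G = \left(0 - 3\right) \left(2 - 5\right) = \left(-3\right) \left(-3\right) = 9$)
$164 \cdot 163 \left(- 4 \left(G - 1\right)\right) = 164 \cdot 163 \left(- 4 \left(9 - 1\right)\right) = 26732 \left(\left(-4\right) 8\right) = 26732 \left(-32\right) = -855424$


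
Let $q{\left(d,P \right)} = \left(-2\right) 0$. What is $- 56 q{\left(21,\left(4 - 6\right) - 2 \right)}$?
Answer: $0$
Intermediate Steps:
$q{\left(d,P \right)} = 0$
$- 56 q{\left(21,\left(4 - 6\right) - 2 \right)} = \left(-56\right) 0 = 0$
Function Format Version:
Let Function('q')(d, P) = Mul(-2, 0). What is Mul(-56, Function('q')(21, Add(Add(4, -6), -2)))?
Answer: 0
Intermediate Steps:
Function('q')(d, P) = 0
Mul(-56, Function('q')(21, Add(Add(4, -6), -2))) = Mul(-56, 0) = 0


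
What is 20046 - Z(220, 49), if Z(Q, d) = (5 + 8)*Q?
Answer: 17186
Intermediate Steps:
Z(Q, d) = 13*Q
20046 - Z(220, 49) = 20046 - 13*220 = 20046 - 1*2860 = 20046 - 2860 = 17186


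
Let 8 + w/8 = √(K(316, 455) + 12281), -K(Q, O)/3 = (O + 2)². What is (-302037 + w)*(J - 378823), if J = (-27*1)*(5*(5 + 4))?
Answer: 114809859838 - 3040304*I*√614266 ≈ 1.1481e+11 - 2.3828e+9*I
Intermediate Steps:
J = -1215 (J = -135*9 = -27*45 = -1215)
K(Q, O) = -3*(2 + O)² (K(Q, O) = -3*(O + 2)² = -3*(2 + O)²)
w = -64 + 8*I*√614266 (w = -64 + 8*√(-3*(2 + 455)² + 12281) = -64 + 8*√(-3*457² + 12281) = -64 + 8*√(-3*208849 + 12281) = -64 + 8*√(-626547 + 12281) = -64 + 8*√(-614266) = -64 + 8*(I*√614266) = -64 + 8*I*√614266 ≈ -64.0 + 6270.0*I)
(-302037 + w)*(J - 378823) = (-302037 + (-64 + 8*I*√614266))*(-1215 - 378823) = (-302101 + 8*I*√614266)*(-380038) = 114809859838 - 3040304*I*√614266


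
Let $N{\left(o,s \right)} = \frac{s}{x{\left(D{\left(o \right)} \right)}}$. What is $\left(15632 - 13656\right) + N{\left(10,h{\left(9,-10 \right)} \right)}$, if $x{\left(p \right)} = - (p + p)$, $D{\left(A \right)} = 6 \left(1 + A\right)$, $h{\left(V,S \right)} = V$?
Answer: $\frac{86941}{44} \approx 1975.9$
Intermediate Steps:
$D{\left(A \right)} = 6 + 6 A$
$x{\left(p \right)} = - 2 p$
$N{\left(o,s \right)} = \frac{s}{-12 - 12 o}$ ($N{\left(o,s \right)} = \frac{s}{\left(-2\right) \left(6 + 6 o\right)} = \frac{s}{-12 - 12 o}$)
$\left(15632 - 13656\right) + N{\left(10,h{\left(9,-10 \right)} \right)} = \left(15632 - 13656\right) + \frac{1}{12} \cdot 9 \frac{1}{-1 - 10} = 1976 + \frac{1}{12} \cdot 9 \frac{1}{-1 - 10} = 1976 + \frac{1}{12} \cdot 9 \frac{1}{-11} = 1976 + \frac{1}{12} \cdot 9 \left(- \frac{1}{11}\right) = 1976 - \frac{3}{44} = \frac{86941}{44}$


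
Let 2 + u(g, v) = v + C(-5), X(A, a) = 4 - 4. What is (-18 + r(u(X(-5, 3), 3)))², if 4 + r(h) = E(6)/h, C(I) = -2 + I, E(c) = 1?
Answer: 17689/36 ≈ 491.36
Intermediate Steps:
X(A, a) = 0
u(g, v) = -9 + v (u(g, v) = -2 + (v + (-2 - 5)) = -2 + (v - 7) = -2 + (-7 + v) = -9 + v)
r(h) = -4 + 1/h
(-18 + r(u(X(-5, 3), 3)))² = (-18 + (-4 + 1/(-9 + 3)))² = (-18 + (-4 + 1/(-6)))² = (-18 + (-4 - ⅙))² = (-18 - 25/6)² = (-133/6)² = 17689/36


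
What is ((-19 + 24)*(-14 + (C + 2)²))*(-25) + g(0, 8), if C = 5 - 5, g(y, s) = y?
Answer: 1250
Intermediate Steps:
C = 0
((-19 + 24)*(-14 + (C + 2)²))*(-25) + g(0, 8) = ((-19 + 24)*(-14 + (0 + 2)²))*(-25) + 0 = (5*(-14 + 2²))*(-25) + 0 = (5*(-14 + 4))*(-25) + 0 = (5*(-10))*(-25) + 0 = -50*(-25) + 0 = 1250 + 0 = 1250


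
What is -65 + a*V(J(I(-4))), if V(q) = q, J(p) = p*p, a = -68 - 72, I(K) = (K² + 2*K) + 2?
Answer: -14065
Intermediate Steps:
I(K) = 2 + K² + 2*K
a = -140
J(p) = p²
-65 + a*V(J(I(-4))) = -65 - 140*(2 + (-4)² + 2*(-4))² = -65 - 140*(2 + 16 - 8)² = -65 - 140*10² = -65 - 140*100 = -65 - 14000 = -14065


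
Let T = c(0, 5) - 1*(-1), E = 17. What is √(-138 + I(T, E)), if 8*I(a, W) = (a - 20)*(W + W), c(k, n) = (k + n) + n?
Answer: I*√705/2 ≈ 13.276*I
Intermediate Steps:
c(k, n) = k + 2*n
T = 11 (T = (0 + 2*5) - 1*(-1) = (0 + 10) + 1 = 10 + 1 = 11)
I(a, W) = W*(-20 + a)/4 (I(a, W) = ((a - 20)*(W + W))/8 = ((-20 + a)*(2*W))/8 = (2*W*(-20 + a))/8 = W*(-20 + a)/4)
√(-138 + I(T, E)) = √(-138 + (¼)*17*(-20 + 11)) = √(-138 + (¼)*17*(-9)) = √(-138 - 153/4) = √(-705/4) = I*√705/2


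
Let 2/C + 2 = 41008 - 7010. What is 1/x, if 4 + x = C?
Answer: -16998/67991 ≈ -0.25000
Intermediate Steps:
C = 1/16998 (C = 2/(-2 + (41008 - 7010)) = 2/(-2 + 33998) = 2/33996 = 2*(1/33996) = 1/16998 ≈ 5.8830e-5)
x = -67991/16998 (x = -4 + 1/16998 = -67991/16998 ≈ -3.9999)
1/x = 1/(-67991/16998) = -16998/67991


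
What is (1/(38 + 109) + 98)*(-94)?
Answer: -1354258/147 ≈ -9212.6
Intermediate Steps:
(1/(38 + 109) + 98)*(-94) = (1/147 + 98)*(-94) = (14407/147)*(-94) = -1354258/147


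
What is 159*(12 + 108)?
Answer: 19080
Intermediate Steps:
159*(12 + 108) = 159*120 = 19080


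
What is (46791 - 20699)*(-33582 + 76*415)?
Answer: -53279864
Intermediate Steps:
(46791 - 20699)*(-33582 + 76*415) = 26092*(-33582 + 31540) = 26092*(-2042) = -53279864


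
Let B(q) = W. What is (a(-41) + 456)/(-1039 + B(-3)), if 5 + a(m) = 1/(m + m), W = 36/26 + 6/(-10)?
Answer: -2403765/5533688 ≈ -0.43439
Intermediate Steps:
W = 51/65 (W = 36*(1/26) + 6*(-⅒) = 18/13 - ⅗ = 51/65 ≈ 0.78462)
B(q) = 51/65
a(m) = -5 + 1/(2*m) (a(m) = -5 + 1/(m + m) = -5 + 1/(2*m))
(a(-41) + 456)/(-1039 + B(-3)) = ((-5 + (½)/(-41)) + 456)/(-1039 + 51/65) = ((-5 + (½)*(-1/41)) + 456)/(-67484/65) = ((-5 - 1/82) + 456)*(-65/67484) = (-411/82 + 456)*(-65/67484) = (36981/82)*(-65/67484) = -2403765/5533688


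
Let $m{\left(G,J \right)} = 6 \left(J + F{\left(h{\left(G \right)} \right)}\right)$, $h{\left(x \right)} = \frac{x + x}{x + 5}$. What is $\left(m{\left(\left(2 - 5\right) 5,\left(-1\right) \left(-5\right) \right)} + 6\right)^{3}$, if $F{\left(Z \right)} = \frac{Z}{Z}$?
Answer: $74088$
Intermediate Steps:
$h{\left(x \right)} = \frac{2 x}{5 + x}$
$F{\left(Z \right)} = 1$
$m{\left(G,J \right)} = 6 + 6 J$ ($m{\left(G,J \right)} = 6 \left(J + 1\right) = 6 \left(1 + J\right) = 6 + 6 J$)
$\left(m{\left(\left(2 - 5\right) 5,\left(-1\right) \left(-5\right) \right)} + 6\right)^{3} = \left(\left(6 + 6 \left(\left(-1\right) \left(-5\right)\right)\right) + 6\right)^{3} = \left(\left(6 + 6 \cdot 5\right) + 6\right)^{3} = \left(\left(6 + 30\right) + 6\right)^{3} = \left(36 + 6\right)^{3} = 42^{3} = 74088$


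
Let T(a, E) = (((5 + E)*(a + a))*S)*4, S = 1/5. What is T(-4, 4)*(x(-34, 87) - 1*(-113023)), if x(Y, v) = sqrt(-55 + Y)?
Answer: -32550624/5 - 288*I*sqrt(89)/5 ≈ -6.5101e+6 - 543.4*I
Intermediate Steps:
S = 1/5 ≈ 0.20000
T(a, E) = 8*a*(5 + E)/5 (T(a, E) = (((5 + E)*(a + a))*(1/5))*4 = (((5 + E)*(2*a))*(1/5))*4 = ((2*a*(5 + E))*(1/5))*4 = (2*a*(5 + E)/5)*4 = 8*a*(5 + E)/5)
T(-4, 4)*(x(-34, 87) - 1*(-113023)) = ((8/5)*(-4)*(5 + 4))*(sqrt(-55 - 34) - 1*(-113023)) = ((8/5)*(-4)*9)*(sqrt(-89) + 113023) = -288*(I*sqrt(89) + 113023)/5 = -288*(113023 + I*sqrt(89))/5 = -32550624/5 - 288*I*sqrt(89)/5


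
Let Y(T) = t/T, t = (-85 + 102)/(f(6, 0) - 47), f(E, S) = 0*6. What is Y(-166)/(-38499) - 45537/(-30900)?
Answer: 2279651940671/1546901369700 ≈ 1.4737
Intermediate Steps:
f(E, S) = 0
t = -17/47 (t = (-85 + 102)/(0 - 47) = 17/(-47) = 17*(-1/47) = -17/47 ≈ -0.36170)
Y(T) = -17/(47*T)
Y(-166)/(-38499) - 45537/(-30900) = -17/47/(-166)/(-38499) - 45537/(-30900) = -17/47*(-1/166)*(-1/38499) - 45537*(-1/30900) = (17/7802)*(-1/38499) + 15179/10300 = -17/300369198 + 15179/10300 = 2279651940671/1546901369700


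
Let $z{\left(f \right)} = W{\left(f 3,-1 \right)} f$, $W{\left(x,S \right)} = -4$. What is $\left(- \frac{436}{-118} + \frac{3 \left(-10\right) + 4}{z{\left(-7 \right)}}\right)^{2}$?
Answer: $\frac{5221225}{682276} \approx 7.6527$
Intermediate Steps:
$z{\left(f \right)} = - 4 f$
$\left(- \frac{436}{-118} + \frac{3 \left(-10\right) + 4}{z{\left(-7 \right)}}\right)^{2} = \left(- \frac{436}{-118} + \frac{3 \left(-10\right) + 4}{\left(-4\right) \left(-7\right)}\right)^{2} = \left(\left(-436\right) \left(- \frac{1}{118}\right) + \frac{-30 + 4}{28}\right)^{2} = \left(\frac{218}{59} - \frac{13}{14}\right)^{2} = \left(\frac{2285}{826}\right)^{2} = \frac{5221225}{682276}$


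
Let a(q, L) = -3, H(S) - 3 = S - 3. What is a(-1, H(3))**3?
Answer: -27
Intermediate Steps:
H(S) = S (H(S) = 3 + (S - 3) = 3 + (-3 + S) = S)
a(-1, H(3))**3 = (-3)**3 = -27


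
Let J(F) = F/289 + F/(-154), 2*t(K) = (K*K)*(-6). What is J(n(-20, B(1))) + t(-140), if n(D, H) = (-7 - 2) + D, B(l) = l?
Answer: -2616948885/44506 ≈ -58800.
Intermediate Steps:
n(D, H) = -9 + D
t(K) = -3*K² (t(K) = ((K*K)*(-6))/2 = (K²*(-6))/2 = (-6*K²)/2 = -3*K²)
J(F) = -135*F/44506 (J(F) = F*(1/289) + F*(-1/154) = F/289 - F/154 = -135*F/44506)
J(n(-20, B(1))) + t(-140) = -135*(-9 - 20)/44506 - 3*(-140)² = -135/44506*(-29) - 3*19600 = 3915/44506 - 58800 = -2616948885/44506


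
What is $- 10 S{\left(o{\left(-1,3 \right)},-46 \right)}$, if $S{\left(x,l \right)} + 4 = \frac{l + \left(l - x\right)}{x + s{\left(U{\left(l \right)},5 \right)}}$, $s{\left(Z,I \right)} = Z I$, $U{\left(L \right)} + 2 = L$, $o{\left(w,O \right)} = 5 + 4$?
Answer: $\frac{8230}{231} \approx 35.628$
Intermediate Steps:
$o{\left(w,O \right)} = 9$
$U{\left(L \right)} = -2 + L$
$s{\left(Z,I \right)} = I Z$
$S{\left(x,l \right)} = -4 + \frac{- x + 2 l}{-10 + x + 5 l}$ ($S{\left(x,l \right)} = -4 + \frac{l + \left(l - x\right)}{x + 5 \left(-2 + l\right)} = -4 + \frac{- x + 2 l}{x + \left(-10 + 5 l\right)} = -4 + \frac{- x + 2 l}{-10 + x + 5 l}$)
$- 10 S{\left(o{\left(-1,3 \right)},-46 \right)} = - 10 \frac{40 - -828 - 45}{-10 + 9 + 5 \left(-46\right)} = - 10 \frac{40 + 828 - 45}{-10 + 9 - 230} = - 10 \frac{1}{-231} \cdot 823 = - 10 \left(\left(- \frac{1}{231}\right) 823\right) = \left(-10\right) \left(- \frac{823}{231}\right) = \frac{8230}{231}$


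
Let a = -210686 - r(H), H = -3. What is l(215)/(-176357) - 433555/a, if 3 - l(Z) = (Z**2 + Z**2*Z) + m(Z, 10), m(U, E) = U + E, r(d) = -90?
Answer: 2179224033047/37140078772 ≈ 58.676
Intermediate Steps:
m(U, E) = E + U
a = -210596 (a = -210686 - 1*(-90) = -210686 + 90 = -210596)
l(Z) = -7 - Z - Z**2 - Z**3 (l(Z) = 3 - ((Z**2 + Z**2*Z) + (10 + Z)) = 3 - ((Z**2 + Z**3) + (10 + Z)) = 3 - (10 + Z + Z**2 + Z**3) = 3 + (-10 - Z - Z**2 - Z**3) = -7 - Z - Z**2 - Z**3)
l(215)/(-176357) - 433555/a = (-7 - 1*215 - 1*215**2 - 1*215**3)/(-176357) - 433555/(-210596) = (-7 - 215 - 1*46225 - 1*9938375)*(-1/176357) - 433555*(-1/210596) = (-7 - 215 - 46225 - 9938375)*(-1/176357) + 433555/210596 = -9984822*(-1/176357) + 433555/210596 = 9984822/176357 + 433555/210596 = 2179224033047/37140078772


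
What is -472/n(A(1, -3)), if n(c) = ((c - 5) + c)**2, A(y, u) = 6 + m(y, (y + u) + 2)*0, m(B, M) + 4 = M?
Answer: -472/49 ≈ -9.6327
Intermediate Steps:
m(B, M) = -4 + M
A(y, u) = 6 (A(y, u) = 6 + (-4 + ((y + u) + 2))*0 = 6 + (-4 + ((u + y) + 2))*0 = 6 + (-4 + (2 + u + y))*0 = 6 + (-2 + u + y)*0 = 6 + 0 = 6)
n(c) = (-5 + 2*c)**2 (n(c) = ((-5 + c) + c)**2 = (-5 + 2*c)**2)
-472/n(A(1, -3)) = -472/(-5 + 2*6)**2 = -472/(-5 + 12)**2 = -472/(7**2) = -472/49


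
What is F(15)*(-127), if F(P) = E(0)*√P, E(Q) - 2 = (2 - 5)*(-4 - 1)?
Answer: -2159*√15 ≈ -8361.8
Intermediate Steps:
E(Q) = 17 (E(Q) = 2 + (2 - 5)*(-4 - 1) = 2 - 3*(-5) = 2 + 15 = 17)
F(P) = 17*√P
F(15)*(-127) = (17*√15)*(-127) = -2159*√15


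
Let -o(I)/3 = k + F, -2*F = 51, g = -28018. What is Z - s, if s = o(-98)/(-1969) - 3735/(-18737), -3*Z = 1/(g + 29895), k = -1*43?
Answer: -39533148319/415490689086 ≈ -0.095148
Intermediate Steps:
F = -51/2 (F = -½*51 = -51/2 ≈ -25.500)
k = -43
Z = -1/5631 (Z = -1/(3*(-28018 + 29895)) = -⅓/1877 = -⅓*1/1877 = -1/5631 ≈ -0.00017759)
o(I) = 411/2 (o(I) = -3*(-43 - 51/2) = -3*(-137/2) = 411/2)
s = 7007523/73786306 (s = (411/2)/(-1969) - 3735/(-18737) = (411/2)*(-1/1969) - 3735*(-1/18737) = -411/3938 + 3735/18737 = 7007523/73786306 ≈ 0.094970)
Z - s = -1/5631 - 1*7007523/73786306 = -1/5631 - 7007523/73786306 = -39533148319/415490689086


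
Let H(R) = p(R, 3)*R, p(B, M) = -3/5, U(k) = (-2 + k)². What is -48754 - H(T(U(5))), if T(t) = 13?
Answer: -243731/5 ≈ -48746.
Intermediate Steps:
p(B, M) = -⅗ (p(B, M) = -3*⅕ = -⅗)
H(R) = -3*R/5
-48754 - H(T(U(5))) = -48754 - (-3)*13/5 = -48754 - 1*(-39/5) = -48754 + 39/5 = -243731/5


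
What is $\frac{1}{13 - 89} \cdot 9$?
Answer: $- \frac{9}{76} \approx -0.11842$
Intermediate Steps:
$\frac{1}{13 - 89} \cdot 9 = \frac{1}{-76} \cdot 9 = \left(- \frac{1}{76}\right) 9 = - \frac{9}{76}$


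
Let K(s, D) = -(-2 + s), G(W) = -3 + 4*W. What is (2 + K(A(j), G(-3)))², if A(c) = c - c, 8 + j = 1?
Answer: 16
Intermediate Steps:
j = -7 (j = -8 + 1 = -7)
A(c) = 0
K(s, D) = 2 - s
(2 + K(A(j), G(-3)))² = (2 + (2 - 1*0))² = (2 + (2 + 0))² = (2 + 2)² = 4² = 16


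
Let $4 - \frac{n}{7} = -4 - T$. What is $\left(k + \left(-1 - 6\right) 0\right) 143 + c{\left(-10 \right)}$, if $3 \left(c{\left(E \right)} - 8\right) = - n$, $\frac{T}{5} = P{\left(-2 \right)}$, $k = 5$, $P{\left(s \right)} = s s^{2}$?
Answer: $\frac{2393}{3} \approx 797.67$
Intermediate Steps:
$P{\left(s \right)} = s^{3}$
$T = -40$ ($T = 5 \left(-2\right)^{3} = 5 \left(-8\right) = -40$)
$n = -224$ ($n = 28 - 7 \left(-4 - -40\right) = 28 - 7 \left(-4 + 40\right) = 28 - 252 = -224$)
$c{\left(E \right)} = \frac{248}{3}$ ($c{\left(E \right)} = 8 + \frac{\left(-1\right) \left(-224\right)}{3} = 8 + \frac{1}{3} \cdot 224 = 8 + \frac{224}{3} = \frac{248}{3}$)
$\left(k + \left(-1 - 6\right) 0\right) 143 + c{\left(-10 \right)} = \left(5 + \left(-1 - 6\right) 0\right) 143 + \frac{248}{3} = \left(5 - 0\right) 143 + \frac{248}{3} = \left(5 + 0\right) 143 + \frac{248}{3} = 5 \cdot 143 + \frac{248}{3} = 715 + \frac{248}{3} = \frac{2393}{3}$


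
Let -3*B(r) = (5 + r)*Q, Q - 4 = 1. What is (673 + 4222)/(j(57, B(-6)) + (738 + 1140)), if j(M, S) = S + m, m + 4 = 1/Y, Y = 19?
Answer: 279015/106916 ≈ 2.6097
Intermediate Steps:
Q = 5 (Q = 4 + 1 = 5)
m = -75/19 (m = -4 + 1/19 = -75/19 ≈ -3.9474)
B(r) = -25/3 - 5*r/3 (B(r) = -(5 + r)*5/3 = -(25 + 5*r)/3 = -25/3 - 5*r/3)
j(M, S) = -75/19 + S (j(M, S) = S - 75/19 = -75/19 + S)
(673 + 4222)/(j(57, B(-6)) + (738 + 1140)) = (673 + 4222)/((-75/19 + (-25/3 - 5/3*(-6))) + (738 + 1140)) = 4895/((-75/19 + (-25/3 + 10)) + 1878) = 4895/((-75/19 + 5/3) + 1878) = 4895/(-130/57 + 1878) = 4895/(106916/57) = 4895*(57/106916) = 279015/106916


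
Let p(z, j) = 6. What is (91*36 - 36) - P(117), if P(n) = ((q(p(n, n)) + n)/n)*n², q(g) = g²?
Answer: -14661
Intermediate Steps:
P(n) = n*(36 + n) (P(n) = ((6² + n)/n)*n² = ((36 + n)/n)*n² = n*(36 + n))
(91*36 - 36) - P(117) = (91*36 - 36) - 117*(36 + 117) = (3276 - 36) - 117*153 = 3240 - 1*17901 = 3240 - 17901 = -14661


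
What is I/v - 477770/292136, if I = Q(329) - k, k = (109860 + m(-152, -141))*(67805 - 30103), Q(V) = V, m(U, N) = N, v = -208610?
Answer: 302089383220981/15235622740 ≈ 19828.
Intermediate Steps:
k = 4136625738 (k = (109860 - 141)*(67805 - 30103) = 109719*37702 = 4136625738)
I = -4136625409 (I = 329 - 1*4136625738 = 329 - 4136625738 = -4136625409)
I/v - 477770/292136 = -4136625409/(-208610) - 477770/292136 = -4136625409*(-1/208610) - 477770*1/292136 = 4136625409/208610 - 238885/146068 = 302089383220981/15235622740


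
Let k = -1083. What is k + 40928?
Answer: 39845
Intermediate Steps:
k + 40928 = -1083 + 40928 = 39845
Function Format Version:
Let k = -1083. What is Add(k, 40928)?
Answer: 39845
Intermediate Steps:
Add(k, 40928) = Add(-1083, 40928) = 39845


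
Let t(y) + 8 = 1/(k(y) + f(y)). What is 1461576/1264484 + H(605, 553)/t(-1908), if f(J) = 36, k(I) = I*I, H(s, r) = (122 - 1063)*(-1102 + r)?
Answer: -594522885170313894/9206707687879 ≈ -64575.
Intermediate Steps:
H(s, r) = 1036982 - 941*r (H(s, r) = -941*(-1102 + r) = 1036982 - 941*r)
k(I) = I²
t(y) = -8 + 1/(36 + y²) (t(y) = -8 + 1/(y² + 36) = -8 + 1/(36 + y²))
1461576/1264484 + H(605, 553)/t(-1908) = 1461576/1264484 + (1036982 - 941*553)/(((-287 - 8*(-1908)²)/(36 + (-1908)²))) = 1461576*(1/1264484) + (1036982 - 520373)/(((-287 - 8*3640464)/(36 + 3640464))) = 365394/316121 + 516609/(((-287 - 29123712)/3640500)) = 365394/316121 + 516609/(((1/3640500)*(-29123999))) = 365394/316121 + 516609/(-29123999/3640500) = 365394/316121 + 516609*(-3640500/29123999) = 365394/316121 - 1880715064500/29123999 = -594522885170313894/9206707687879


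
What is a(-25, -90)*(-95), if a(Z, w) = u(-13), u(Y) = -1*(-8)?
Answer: -760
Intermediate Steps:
u(Y) = 8
a(Z, w) = 8
a(-25, -90)*(-95) = 8*(-95) = -760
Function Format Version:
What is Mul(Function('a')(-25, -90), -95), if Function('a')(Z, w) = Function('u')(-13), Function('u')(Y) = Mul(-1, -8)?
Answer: -760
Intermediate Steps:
Function('u')(Y) = 8
Function('a')(Z, w) = 8
Mul(Function('a')(-25, -90), -95) = Mul(8, -95) = -760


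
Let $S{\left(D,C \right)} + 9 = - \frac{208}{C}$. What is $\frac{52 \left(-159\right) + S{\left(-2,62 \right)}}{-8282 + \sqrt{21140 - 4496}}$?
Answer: $\frac{1062957431}{1062910640} + \frac{256691 \sqrt{4161}}{1062910640} \approx 1.0156$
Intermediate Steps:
$S{\left(D,C \right)} = -9 - \frac{208}{C}$
$\frac{52 \left(-159\right) + S{\left(-2,62 \right)}}{-8282 + \sqrt{21140 - 4496}} = \frac{52 \left(-159\right) - \left(9 + \frac{208}{62}\right)}{-8282 + \sqrt{21140 - 4496}} = \frac{-8268 - \frac{383}{31}}{-8282 + \sqrt{16644}} = \frac{-8268 - \frac{383}{31}}{-8282 + 2 \sqrt{4161}} = - \frac{256691}{31 \left(-8282 + 2 \sqrt{4161}\right)}$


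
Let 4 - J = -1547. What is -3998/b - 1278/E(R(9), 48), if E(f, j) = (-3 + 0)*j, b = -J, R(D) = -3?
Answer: 142105/12408 ≈ 11.453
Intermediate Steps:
J = 1551 (J = 4 - 1*(-1547) = 4 + 1547 = 1551)
b = -1551 (b = -1*1551 = -1551)
E(f, j) = -3*j
-3998/b - 1278/E(R(9), 48) = -3998/(-1551) - 1278/((-3*48)) = -3998*(-1/1551) - 1278/(-144) = 3998/1551 - 1278*(-1/144) = 3998/1551 + 71/8 = 142105/12408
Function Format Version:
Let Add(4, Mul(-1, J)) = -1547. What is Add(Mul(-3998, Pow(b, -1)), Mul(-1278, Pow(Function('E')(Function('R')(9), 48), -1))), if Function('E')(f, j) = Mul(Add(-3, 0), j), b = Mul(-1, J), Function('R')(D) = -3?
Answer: Rational(142105, 12408) ≈ 11.453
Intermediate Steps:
J = 1551 (J = Add(4, Mul(-1, -1547)) = Add(4, 1547) = 1551)
b = -1551 (b = Mul(-1, 1551) = -1551)
Function('E')(f, j) = Mul(-3, j)
Add(Mul(-3998, Pow(b, -1)), Mul(-1278, Pow(Function('E')(Function('R')(9), 48), -1))) = Add(Mul(-3998, Pow(-1551, -1)), Mul(-1278, Pow(Mul(-3, 48), -1))) = Add(Mul(-3998, Rational(-1, 1551)), Mul(-1278, Pow(-144, -1))) = Add(Rational(3998, 1551), Mul(-1278, Rational(-1, 144))) = Add(Rational(3998, 1551), Rational(71, 8)) = Rational(142105, 12408)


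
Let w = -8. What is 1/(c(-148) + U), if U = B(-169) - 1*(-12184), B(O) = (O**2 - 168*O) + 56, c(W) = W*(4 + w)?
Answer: 1/69785 ≈ 1.4330e-5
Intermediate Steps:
c(W) = -4*W (c(W) = W*(4 - 8) = W*(-4) = -4*W)
B(O) = 56 + O**2 - 168*O
U = 69193 (U = (56 + (-169)**2 - 168*(-169)) - 1*(-12184) = (56 + 28561 + 28392) + 12184 = 57009 + 12184 = 69193)
1/(c(-148) + U) = 1/(-4*(-148) + 69193) = 1/(592 + 69193) = 1/69785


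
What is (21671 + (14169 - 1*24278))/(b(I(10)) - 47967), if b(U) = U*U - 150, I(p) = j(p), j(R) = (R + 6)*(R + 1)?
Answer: -11562/17141 ≈ -0.67452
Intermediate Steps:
j(R) = (1 + R)*(6 + R) (j(R) = (6 + R)*(1 + R) = (1 + R)*(6 + R))
I(p) = 6 + p**2 + 7*p
b(U) = -150 + U**2 (b(U) = U**2 - 150 = -150 + U**2)
(21671 + (14169 - 1*24278))/(b(I(10)) - 47967) = (21671 + (14169 - 1*24278))/((-150 + (6 + 10**2 + 7*10)**2) - 47967) = (21671 + (14169 - 24278))/((-150 + (6 + 100 + 70)**2) - 47967) = (21671 - 10109)/((-150 + 176**2) - 47967) = 11562/((-150 + 30976) - 47967) = 11562/(30826 - 47967) = 11562/(-17141) = 11562*(-1/17141) = -11562/17141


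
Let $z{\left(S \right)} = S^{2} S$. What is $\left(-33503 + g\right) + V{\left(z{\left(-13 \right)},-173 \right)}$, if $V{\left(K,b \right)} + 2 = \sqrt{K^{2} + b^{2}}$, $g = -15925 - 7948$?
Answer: $-57378 + \sqrt{4856738} \approx -55174.0$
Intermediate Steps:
$z{\left(S \right)} = S^{3}$
$g = -23873$ ($g = -15925 - 7948 = -23873$)
$V{\left(K,b \right)} = -2 + \sqrt{K^{2} + b^{2}}$
$\left(-33503 + g\right) + V{\left(z{\left(-13 \right)},-173 \right)} = \left(-33503 - 23873\right) - \left(2 - \sqrt{\left(\left(-13\right)^{3}\right)^{2} + \left(-173\right)^{2}}\right) = -57376 - \left(2 - \sqrt{\left(-2197\right)^{2} + 29929}\right) = -57376 - \left(2 - \sqrt{4826809 + 29929}\right) = -57376 - \left(2 - \sqrt{4856738}\right) = -57378 + \sqrt{4856738}$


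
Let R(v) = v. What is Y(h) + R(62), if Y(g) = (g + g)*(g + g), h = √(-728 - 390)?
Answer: -4410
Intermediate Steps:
h = I*√1118 (h = √(-1118) = I*√1118 ≈ 33.437*I)
Y(g) = 4*g² (Y(g) = (2*g)*(2*g) = 4*g²)
Y(h) + R(62) = 4*(I*√1118)² + 62 = 4*(-1118) + 62 = -4472 + 62 = -4410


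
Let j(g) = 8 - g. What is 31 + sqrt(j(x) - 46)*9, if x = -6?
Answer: 31 + 36*I*sqrt(2) ≈ 31.0 + 50.912*I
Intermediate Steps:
31 + sqrt(j(x) - 46)*9 = 31 + sqrt((8 - 1*(-6)) - 46)*9 = 31 + sqrt((8 + 6) - 46)*9 = 31 + sqrt(14 - 46)*9 = 31 + sqrt(-32)*9 = 31 + (4*I*sqrt(2))*9 = 31 + 36*I*sqrt(2)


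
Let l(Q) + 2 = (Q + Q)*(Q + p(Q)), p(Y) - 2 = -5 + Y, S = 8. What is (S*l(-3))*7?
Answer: 2912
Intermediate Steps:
p(Y) = -3 + Y (p(Y) = 2 + (-5 + Y) = -3 + Y)
l(Q) = -2 + 2*Q*(-3 + 2*Q) (l(Q) = -2 + (Q + Q)*(Q + (-3 + Q)) = -2 + (2*Q)*(-3 + 2*Q) = -2 + 2*Q*(-3 + 2*Q))
(S*l(-3))*7 = (8*(-2 - 6*(-3) + 4*(-3)²))*7 = (8*(-2 + 18 + 4*9))*7 = (8*(-2 + 18 + 36))*7 = (8*52)*7 = 416*7 = 2912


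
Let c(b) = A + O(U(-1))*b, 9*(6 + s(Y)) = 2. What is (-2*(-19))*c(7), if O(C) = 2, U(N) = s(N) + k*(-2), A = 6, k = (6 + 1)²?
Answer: 760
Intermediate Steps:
s(Y) = -52/9 (s(Y) = -6 + (⅑)*2 = -6 + 2/9 = -52/9)
k = 49 (k = 7² = 49)
U(N) = -934/9 (U(N) = -52/9 + 49*(-2) = -52/9 - 98 = -934/9)
c(b) = 6 + 2*b
(-2*(-19))*c(7) = (-2*(-19))*(6 + 2*7) = 38*(6 + 14) = 38*20 = 760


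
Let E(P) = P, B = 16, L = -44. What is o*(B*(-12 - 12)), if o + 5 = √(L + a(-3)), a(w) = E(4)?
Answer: 1920 - 768*I*√10 ≈ 1920.0 - 2428.6*I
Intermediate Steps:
a(w) = 4
o = -5 + 2*I*√10 (o = -5 + √(-44 + 4) = -5 + √(-40) = -5 + 2*I*√10 ≈ -5.0 + 6.3246*I)
o*(B*(-12 - 12)) = (-5 + 2*I*√10)*(16*(-12 - 12)) = (-5 + 2*I*√10)*(16*(-24)) = (-5 + 2*I*√10)*(-384) = 1920 - 768*I*√10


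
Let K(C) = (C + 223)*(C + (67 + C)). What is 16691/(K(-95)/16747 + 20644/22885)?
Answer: -6396910790645/14576372 ≈ -4.3886e+5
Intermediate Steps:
K(C) = (67 + 2*C)*(223 + C) (K(C) = (223 + C)*(67 + 2*C) = (67 + 2*C)*(223 + C))
16691/(K(-95)/16747 + 20644/22885) = 16691/((14941 + 2*(-95)² + 513*(-95))/16747 + 20644/22885) = 16691/((14941 + 2*9025 - 48735)*(1/16747) + 20644*(1/22885)) = 16691/((14941 + 18050 - 48735)*(1/16747) + 20644/22885) = 16691/(-15744*1/16747 + 20644/22885) = 16691/(-15744/16747 + 20644/22885) = 16691/(-14576372/383255095) = 16691*(-383255095/14576372) = -6396910790645/14576372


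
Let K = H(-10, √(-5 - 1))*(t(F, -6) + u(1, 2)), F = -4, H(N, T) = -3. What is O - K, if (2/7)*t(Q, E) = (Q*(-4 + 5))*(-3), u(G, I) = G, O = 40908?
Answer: 41037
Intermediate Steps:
t(Q, E) = -21*Q/2 (t(Q, E) = 7*((Q*(-4 + 5))*(-3))/2 = 7*((Q*1)*(-3))/2 = 7*(Q*(-3))/2 = 7*(-3*Q)/2 = -21*Q/2)
K = -129 (K = -3*(-21/2*(-4) + 1) = -3*(42 + 1) = -3*43 = -129)
O - K = 40908 - 1*(-129) = 40908 + 129 = 41037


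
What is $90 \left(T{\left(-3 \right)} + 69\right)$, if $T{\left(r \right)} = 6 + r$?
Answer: $6480$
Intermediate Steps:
$90 \left(T{\left(-3 \right)} + 69\right) = 90 \left(\left(6 - 3\right) + 69\right) = 90 \left(3 + 69\right) = 90 \cdot 72 = 6480$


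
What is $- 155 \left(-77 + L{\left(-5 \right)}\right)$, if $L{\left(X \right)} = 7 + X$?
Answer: $11625$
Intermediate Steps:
$- 155 \left(-77 + L{\left(-5 \right)}\right) = - 155 \left(-77 + \left(7 - 5\right)\right) = - 155 \left(-77 + 2\right) = \left(-155\right) \left(-75\right) = 11625$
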